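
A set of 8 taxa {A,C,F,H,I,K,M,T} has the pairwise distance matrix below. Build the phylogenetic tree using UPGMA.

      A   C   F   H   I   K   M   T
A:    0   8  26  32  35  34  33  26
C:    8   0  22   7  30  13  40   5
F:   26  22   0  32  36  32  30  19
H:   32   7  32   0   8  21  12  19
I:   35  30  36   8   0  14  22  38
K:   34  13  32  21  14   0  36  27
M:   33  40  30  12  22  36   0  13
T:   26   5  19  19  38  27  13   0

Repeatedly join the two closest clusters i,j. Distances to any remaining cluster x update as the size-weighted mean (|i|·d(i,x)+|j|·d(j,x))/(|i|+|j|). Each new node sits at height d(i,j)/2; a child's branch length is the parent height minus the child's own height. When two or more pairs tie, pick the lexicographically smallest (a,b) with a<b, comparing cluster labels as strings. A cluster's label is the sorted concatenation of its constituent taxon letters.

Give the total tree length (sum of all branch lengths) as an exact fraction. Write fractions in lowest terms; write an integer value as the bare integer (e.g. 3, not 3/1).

1195/16

iteration 1: select C,T (d=5); attach at lengths (5/2, 5/2); label the merged cluster CT
  updated: d(A,CT)=17, d(CT,F)=41/2, d(CT,H)=13, d(CT,I)=34, d(CT,K)=20, d(CT,M)=53/2
iteration 2: select H,I (d=8); attach at lengths (4, 4); label the merged cluster HI
  updated: d(A,HI)=67/2, d(CT,HI)=47/2, d(F,HI)=34, d(HI,K)=35/2, d(HI,M)=17
iteration 3: select A,CT (d=17); attach at lengths (17/2, 6); label the merged cluster ACT
  updated: d(ACT,F)=67/3, d(ACT,HI)=161/6, d(ACT,K)=74/3, d(ACT,M)=86/3
iteration 4: select HI,M (d=17); attach at lengths (9/2, 17/2); label the merged cluster HIM
  updated: d(ACT,HIM)=247/9, d(F,HIM)=98/3, d(HIM,K)=71/3
iteration 5: select ACT,F (d=67/3); attach at lengths (8/3, 67/6); label the merged cluster ACFT
  updated: d(ACFT,HIM)=115/4, d(ACFT,K)=53/2
iteration 6: select HIM,K (d=71/3); attach at lengths (10/3, 71/6); label the merged cluster HIKM
  updated: d(ACFT,HIKM)=451/16
iteration 7: select ACFT,HIKM (d=451/16); attach at lengths (281/96, 217/96); label the merged cluster ACFHIKMT
final tree: (((A:17/2,(C:5/2,T:5/2):6):8/3,F:67/6):281/96,(((H:4,I:4):9/2,M:17/2):10/3,K:71/6):217/96)
total length: 1195/16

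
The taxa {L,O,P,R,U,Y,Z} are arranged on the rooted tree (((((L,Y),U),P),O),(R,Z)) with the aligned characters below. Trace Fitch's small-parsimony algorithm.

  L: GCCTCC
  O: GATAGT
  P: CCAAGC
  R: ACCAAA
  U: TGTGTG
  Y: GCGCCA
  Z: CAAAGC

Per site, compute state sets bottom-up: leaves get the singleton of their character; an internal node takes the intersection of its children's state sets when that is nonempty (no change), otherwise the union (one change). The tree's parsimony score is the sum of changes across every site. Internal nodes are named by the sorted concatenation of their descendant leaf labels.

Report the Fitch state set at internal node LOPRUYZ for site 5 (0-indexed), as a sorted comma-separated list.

site 0, node LY: L={G} ∩ Y={G} → {G} (+0)
site 0, node LUY: LY={G} ∪ U={T} → {G,T} (+1)
site 0, node LPUY: LUY={G,T} ∪ P={C} → {C,G,T} (+1)
site 0, node LOPUY: LPUY={C,G,T} ∩ O={G} → {G} (+0)
site 0, node RZ: R={A} ∪ Z={C} → {A,C} (+1)
site 0, node LOPRUYZ: LOPUY={G} ∪ RZ={A,C} → {A,C,G} (+1)
site 1, node LY: L={C} ∩ Y={C} → {C} (+0)
site 1, node LUY: LY={C} ∪ U={G} → {C,G} (+1)
site 1, node LPUY: LUY={C,G} ∩ P={C} → {C} (+0)
site 1, node LOPUY: LPUY={C} ∪ O={A} → {A,C} (+1)
site 1, node RZ: R={C} ∪ Z={A} → {A,C} (+1)
site 1, node LOPRUYZ: LOPUY={A,C} ∩ RZ={A,C} → {A,C} (+0)
site 2, node LY: L={C} ∪ Y={G} → {C,G} (+1)
site 2, node LUY: LY={C,G} ∪ U={T} → {C,G,T} (+1)
site 2, node LPUY: LUY={C,G,T} ∪ P={A} → {A,C,G,T} (+1)
site 2, node LOPUY: LPUY={A,C,G,T} ∩ O={T} → {T} (+0)
site 2, node RZ: R={C} ∪ Z={A} → {A,C} (+1)
site 2, node LOPRUYZ: LOPUY={T} ∪ RZ={A,C} → {A,C,T} (+1)
site 3, node LY: L={T} ∪ Y={C} → {C,T} (+1)
site 3, node LUY: LY={C,T} ∪ U={G} → {C,G,T} (+1)
site 3, node LPUY: LUY={C,G,T} ∪ P={A} → {A,C,G,T} (+1)
site 3, node LOPUY: LPUY={A,C,G,T} ∩ O={A} → {A} (+0)
site 3, node RZ: R={A} ∩ Z={A} → {A} (+0)
site 3, node LOPRUYZ: LOPUY={A} ∩ RZ={A} → {A} (+0)
site 4, node LY: L={C} ∩ Y={C} → {C} (+0)
site 4, node LUY: LY={C} ∪ U={T} → {C,T} (+1)
site 4, node LPUY: LUY={C,T} ∪ P={G} → {C,G,T} (+1)
site 4, node LOPUY: LPUY={C,G,T} ∩ O={G} → {G} (+0)
site 4, node RZ: R={A} ∪ Z={G} → {A,G} (+1)
site 4, node LOPRUYZ: LOPUY={G} ∩ RZ={A,G} → {G} (+0)
site 5, node LY: L={C} ∪ Y={A} → {A,C} (+1)
site 5, node LUY: LY={A,C} ∪ U={G} → {A,C,G} (+1)
site 5, node LPUY: LUY={A,C,G} ∩ P={C} → {C} (+0)
site 5, node LOPUY: LPUY={C} ∪ O={T} → {C,T} (+1)
site 5, node RZ: R={A} ∪ Z={C} → {A,C} (+1)
site 5, node LOPRUYZ: LOPUY={C,T} ∩ RZ={A,C} → {C} (+0)
per-site changes: [4, 3, 5, 3, 3, 4]; total = 22

C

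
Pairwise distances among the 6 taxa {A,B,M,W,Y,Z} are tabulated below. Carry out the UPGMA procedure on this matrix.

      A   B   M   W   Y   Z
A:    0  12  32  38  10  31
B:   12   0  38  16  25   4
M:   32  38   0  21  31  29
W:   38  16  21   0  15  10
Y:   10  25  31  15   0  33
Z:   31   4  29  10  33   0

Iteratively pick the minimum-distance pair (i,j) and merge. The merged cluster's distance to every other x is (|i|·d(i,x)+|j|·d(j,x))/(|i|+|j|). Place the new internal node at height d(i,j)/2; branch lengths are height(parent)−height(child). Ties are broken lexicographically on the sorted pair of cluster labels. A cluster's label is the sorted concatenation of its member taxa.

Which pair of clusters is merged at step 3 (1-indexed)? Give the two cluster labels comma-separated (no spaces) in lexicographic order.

BZ,W

step 1: merge (B,Z) at d=4; branch lengths B→2, Z→2; new cluster BZ
  updated: d(A,BZ)=43/2, d(BZ,M)=67/2, d(BZ,W)=13, d(BZ,Y)=29
step 2: merge (A,Y) at d=10; branch lengths A→5, Y→5; new cluster AY
  updated: d(AY,BZ)=101/4, d(AY,M)=63/2, d(AY,W)=53/2
step 3: merge (BZ,W) at d=13; branch lengths BZ→9/2, W→13/2; new cluster BWZ
  updated: d(AY,BWZ)=77/3, d(BWZ,M)=88/3
step 4: merge (AY,BWZ) at d=77/3; branch lengths AY→47/6, BWZ→19/3; new cluster ABWYZ
  updated: d(ABWYZ,M)=151/5
step 5: merge (ABWYZ,M) at d=151/5; branch lengths ABWYZ→34/15, M→151/10; new cluster ABMWYZ
final tree: (((A:5,Y:5):47/6,((B:2,Z:2):9/2,W:13/2):19/3):34/15,M:151/10)
total length: 848/15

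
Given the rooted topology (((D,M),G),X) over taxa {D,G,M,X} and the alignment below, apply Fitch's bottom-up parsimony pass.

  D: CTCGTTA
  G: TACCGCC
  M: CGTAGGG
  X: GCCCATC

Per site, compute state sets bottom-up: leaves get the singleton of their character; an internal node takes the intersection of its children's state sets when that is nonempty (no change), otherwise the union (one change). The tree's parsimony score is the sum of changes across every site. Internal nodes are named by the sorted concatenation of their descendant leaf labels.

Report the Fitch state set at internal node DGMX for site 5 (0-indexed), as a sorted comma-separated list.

site 0, node DM: D={C} ∩ M={C} → {C} (+0)
site 0, node DGM: DM={C} ∪ G={T} → {C,T} (+1)
site 0, node DGMX: DGM={C,T} ∪ X={G} → {C,G,T} (+1)
site 1, node DM: D={T} ∪ M={G} → {G,T} (+1)
site 1, node DGM: DM={G,T} ∪ G={A} → {A,G,T} (+1)
site 1, node DGMX: DGM={A,G,T} ∪ X={C} → {A,C,G,T} (+1)
site 2, node DM: D={C} ∪ M={T} → {C,T} (+1)
site 2, node DGM: DM={C,T} ∩ G={C} → {C} (+0)
site 2, node DGMX: DGM={C} ∩ X={C} → {C} (+0)
site 3, node DM: D={G} ∪ M={A} → {A,G} (+1)
site 3, node DGM: DM={A,G} ∪ G={C} → {A,C,G} (+1)
site 3, node DGMX: DGM={A,C,G} ∩ X={C} → {C} (+0)
site 4, node DM: D={T} ∪ M={G} → {G,T} (+1)
site 4, node DGM: DM={G,T} ∩ G={G} → {G} (+0)
site 4, node DGMX: DGM={G} ∪ X={A} → {A,G} (+1)
site 5, node DM: D={T} ∪ M={G} → {G,T} (+1)
site 5, node DGM: DM={G,T} ∪ G={C} → {C,G,T} (+1)
site 5, node DGMX: DGM={C,G,T} ∩ X={T} → {T} (+0)
site 6, node DM: D={A} ∪ M={G} → {A,G} (+1)
site 6, node DGM: DM={A,G} ∪ G={C} → {A,C,G} (+1)
site 6, node DGMX: DGM={A,C,G} ∩ X={C} → {C} (+0)
per-site changes: [2, 3, 1, 2, 2, 2, 2]; total = 14

T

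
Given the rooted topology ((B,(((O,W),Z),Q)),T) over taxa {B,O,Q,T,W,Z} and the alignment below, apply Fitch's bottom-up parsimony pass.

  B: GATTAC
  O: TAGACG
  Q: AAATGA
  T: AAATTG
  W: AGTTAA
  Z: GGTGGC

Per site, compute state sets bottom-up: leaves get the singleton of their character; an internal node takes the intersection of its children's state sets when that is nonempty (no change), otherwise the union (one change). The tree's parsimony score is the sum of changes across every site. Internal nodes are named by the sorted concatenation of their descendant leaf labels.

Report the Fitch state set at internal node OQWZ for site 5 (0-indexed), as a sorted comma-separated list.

OW@0: {T} ∪ {A} = {A,T} (union, +1)
OWZ@0: {A,T} ∪ {G} = {A,G,T} (union, +1)
OQWZ@0: {A,G,T} ∩ {A} = {A} (intersection, +0)
BOQWZ@0: {G} ∪ {A} = {A,G} (union, +1)
BOQTWZ@0: {A,G} ∩ {A} = {A} (intersection, +0)
OW@1: {A} ∪ {G} = {A,G} (union, +1)
OWZ@1: {A,G} ∩ {G} = {G} (intersection, +0)
OQWZ@1: {G} ∪ {A} = {A,G} (union, +1)
BOQWZ@1: {A} ∩ {A,G} = {A} (intersection, +0)
BOQTWZ@1: {A} ∩ {A} = {A} (intersection, +0)
OW@2: {G} ∪ {T} = {G,T} (union, +1)
OWZ@2: {G,T} ∩ {T} = {T} (intersection, +0)
OQWZ@2: {T} ∪ {A} = {A,T} (union, +1)
BOQWZ@2: {T} ∩ {A,T} = {T} (intersection, +0)
BOQTWZ@2: {T} ∪ {A} = {A,T} (union, +1)
OW@3: {A} ∪ {T} = {A,T} (union, +1)
OWZ@3: {A,T} ∪ {G} = {A,G,T} (union, +1)
OQWZ@3: {A,G,T} ∩ {T} = {T} (intersection, +0)
BOQWZ@3: {T} ∩ {T} = {T} (intersection, +0)
BOQTWZ@3: {T} ∩ {T} = {T} (intersection, +0)
OW@4: {C} ∪ {A} = {A,C} (union, +1)
OWZ@4: {A,C} ∪ {G} = {A,C,G} (union, +1)
OQWZ@4: {A,C,G} ∩ {G} = {G} (intersection, +0)
BOQWZ@4: {A} ∪ {G} = {A,G} (union, +1)
BOQTWZ@4: {A,G} ∪ {T} = {A,G,T} (union, +1)
OW@5: {G} ∪ {A} = {A,G} (union, +1)
OWZ@5: {A,G} ∪ {C} = {A,C,G} (union, +1)
OQWZ@5: {A,C,G} ∩ {A} = {A} (intersection, +0)
BOQWZ@5: {C} ∪ {A} = {A,C} (union, +1)
BOQTWZ@5: {A,C} ∪ {G} = {A,C,G} (union, +1)
per-site changes: [3, 2, 3, 2, 4, 4]; total = 18

A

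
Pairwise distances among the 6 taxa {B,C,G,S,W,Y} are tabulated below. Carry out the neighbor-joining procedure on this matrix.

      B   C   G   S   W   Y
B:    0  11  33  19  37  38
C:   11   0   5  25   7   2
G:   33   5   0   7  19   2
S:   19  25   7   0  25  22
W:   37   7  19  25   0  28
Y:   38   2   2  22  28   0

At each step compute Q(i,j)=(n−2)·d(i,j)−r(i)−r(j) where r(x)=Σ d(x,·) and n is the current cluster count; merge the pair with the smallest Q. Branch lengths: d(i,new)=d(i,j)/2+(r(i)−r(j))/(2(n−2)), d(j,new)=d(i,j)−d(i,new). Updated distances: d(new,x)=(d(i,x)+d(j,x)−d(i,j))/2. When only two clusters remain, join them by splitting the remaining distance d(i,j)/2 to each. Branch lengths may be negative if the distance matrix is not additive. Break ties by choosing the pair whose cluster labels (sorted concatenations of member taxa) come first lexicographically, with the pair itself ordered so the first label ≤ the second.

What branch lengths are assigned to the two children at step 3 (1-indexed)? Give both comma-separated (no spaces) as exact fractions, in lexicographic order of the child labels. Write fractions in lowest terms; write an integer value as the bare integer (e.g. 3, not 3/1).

1. join B+S (d=19, Q=-160) ⇒ BS; edges |B|=29/2, |S|=9/2
  updated: d(BS,C)=17/2, d(BS,G)=21/2, d(BS,W)=43/2, d(BS,Y)=41/2
2. join G+Y (d=2, Q=-83) ⇒ GY; edges |G|=-5/3, |Y|=11/3
  updated: d(BS,GY)=29/2, d(C,GY)=5/2, d(GY,W)=45/2
3. join BS+GY (d=29/2, Q=-55) ⇒ BGSY; edges |BS|=17/2, |GY|=6
  updated: d(BGSY,C)=-7/4, d(BGSY,W)=59/4
4. join BGSY+C (d=-7/4, Q=-20) ⇒ BCGSY; edges |BGSY|=3, |C|=-19/4
  updated: d(BCGSY,W)=47/4
5. join BCGSY+W (d=47/4) ⇒ BCGSWY; edges |BCGSY|=47/8, |W|=47/8
final tree: ((((B:29/2,S:9/2):17/2,(G:-5/3,Y:11/3):6):3,C:-19/4):47/8,W:47/8)
total length: 91/2

17/2,6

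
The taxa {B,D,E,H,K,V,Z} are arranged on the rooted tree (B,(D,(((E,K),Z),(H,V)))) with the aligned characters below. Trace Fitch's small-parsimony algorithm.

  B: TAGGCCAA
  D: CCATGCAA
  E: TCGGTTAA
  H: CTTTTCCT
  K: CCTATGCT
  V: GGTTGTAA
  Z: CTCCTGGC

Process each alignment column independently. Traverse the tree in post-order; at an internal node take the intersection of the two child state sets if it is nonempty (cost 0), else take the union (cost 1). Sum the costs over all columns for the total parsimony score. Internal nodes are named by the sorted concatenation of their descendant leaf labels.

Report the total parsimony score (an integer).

27

site 0, node EK: E={T} ∪ K={C} → {C,T} (+1)
site 0, node EKZ: EK={C,T} ∩ Z={C} → {C} (+0)
site 0, node HV: H={C} ∪ V={G} → {C,G} (+1)
site 0, node EHKVZ: EKZ={C} ∩ HV={C,G} → {C} (+0)
site 0, node DEHKVZ: D={C} ∩ EHKVZ={C} → {C} (+0)
site 0, node BDEHKVZ: B={T} ∪ DEHKVZ={C} → {C,T} (+1)
site 1, node EK: E={C} ∩ K={C} → {C} (+0)
site 1, node EKZ: EK={C} ∪ Z={T} → {C,T} (+1)
site 1, node HV: H={T} ∪ V={G} → {G,T} (+1)
site 1, node EHKVZ: EKZ={C,T} ∩ HV={G,T} → {T} (+0)
site 1, node DEHKVZ: D={C} ∪ EHKVZ={T} → {C,T} (+1)
site 1, node BDEHKVZ: B={A} ∪ DEHKVZ={C,T} → {A,C,T} (+1)
site 2, node EK: E={G} ∪ K={T} → {G,T} (+1)
site 2, node EKZ: EK={G,T} ∪ Z={C} → {C,G,T} (+1)
site 2, node HV: H={T} ∩ V={T} → {T} (+0)
site 2, node EHKVZ: EKZ={C,G,T} ∩ HV={T} → {T} (+0)
site 2, node DEHKVZ: D={A} ∪ EHKVZ={T} → {A,T} (+1)
site 2, node BDEHKVZ: B={G} ∪ DEHKVZ={A,T} → {A,G,T} (+1)
site 3, node EK: E={G} ∪ K={A} → {A,G} (+1)
site 3, node EKZ: EK={A,G} ∪ Z={C} → {A,C,G} (+1)
site 3, node HV: H={T} ∩ V={T} → {T} (+0)
site 3, node EHKVZ: EKZ={A,C,G} ∪ HV={T} → {A,C,G,T} (+1)
site 3, node DEHKVZ: D={T} ∩ EHKVZ={A,C,G,T} → {T} (+0)
site 3, node BDEHKVZ: B={G} ∪ DEHKVZ={T} → {G,T} (+1)
site 4, node EK: E={T} ∩ K={T} → {T} (+0)
site 4, node EKZ: EK={T} ∩ Z={T} → {T} (+0)
site 4, node HV: H={T} ∪ V={G} → {G,T} (+1)
site 4, node EHKVZ: EKZ={T} ∩ HV={G,T} → {T} (+0)
site 4, node DEHKVZ: D={G} ∪ EHKVZ={T} → {G,T} (+1)
site 4, node BDEHKVZ: B={C} ∪ DEHKVZ={G,T} → {C,G,T} (+1)
site 5, node EK: E={T} ∪ K={G} → {G,T} (+1)
site 5, node EKZ: EK={G,T} ∩ Z={G} → {G} (+0)
site 5, node HV: H={C} ∪ V={T} → {C,T} (+1)
site 5, node EHKVZ: EKZ={G} ∪ HV={C,T} → {C,G,T} (+1)
site 5, node DEHKVZ: D={C} ∩ EHKVZ={C,G,T} → {C} (+0)
site 5, node BDEHKVZ: B={C} ∩ DEHKVZ={C} → {C} (+0)
site 6, node EK: E={A} ∪ K={C} → {A,C} (+1)
site 6, node EKZ: EK={A,C} ∪ Z={G} → {A,C,G} (+1)
site 6, node HV: H={C} ∪ V={A} → {A,C} (+1)
site 6, node EHKVZ: EKZ={A,C,G} ∩ HV={A,C} → {A,C} (+0)
site 6, node DEHKVZ: D={A} ∩ EHKVZ={A,C} → {A} (+0)
site 6, node BDEHKVZ: B={A} ∩ DEHKVZ={A} → {A} (+0)
site 7, node EK: E={A} ∪ K={T} → {A,T} (+1)
site 7, node EKZ: EK={A,T} ∪ Z={C} → {A,C,T} (+1)
site 7, node HV: H={T} ∪ V={A} → {A,T} (+1)
site 7, node EHKVZ: EKZ={A,C,T} ∩ HV={A,T} → {A,T} (+0)
site 7, node DEHKVZ: D={A} ∩ EHKVZ={A,T} → {A} (+0)
site 7, node BDEHKVZ: B={A} ∩ DEHKVZ={A} → {A} (+0)
per-site changes: [3, 4, 4, 4, 3, 3, 3, 3]; total = 27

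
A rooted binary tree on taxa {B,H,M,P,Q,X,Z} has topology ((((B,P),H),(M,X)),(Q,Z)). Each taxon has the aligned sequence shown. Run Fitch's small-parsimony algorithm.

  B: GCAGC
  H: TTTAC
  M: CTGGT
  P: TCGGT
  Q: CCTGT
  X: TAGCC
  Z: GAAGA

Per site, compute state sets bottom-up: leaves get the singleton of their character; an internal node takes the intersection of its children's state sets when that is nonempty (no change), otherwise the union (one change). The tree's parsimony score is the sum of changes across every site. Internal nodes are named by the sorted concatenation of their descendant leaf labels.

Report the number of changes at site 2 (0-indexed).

4

site 0, node BP: B={G} ∪ P={T} → {G,T} (+1)
site 0, node BHP: BP={G,T} ∩ H={T} → {T} (+0)
site 0, node MX: M={C} ∪ X={T} → {C,T} (+1)
site 0, node BHMPX: BHP={T} ∩ MX={C,T} → {T} (+0)
site 0, node QZ: Q={C} ∪ Z={G} → {C,G} (+1)
site 0, node BHMPQXZ: BHMPX={T} ∪ QZ={C,G} → {C,G,T} (+1)
site 1, node BP: B={C} ∩ P={C} → {C} (+0)
site 1, node BHP: BP={C} ∪ H={T} → {C,T} (+1)
site 1, node MX: M={T} ∪ X={A} → {A,T} (+1)
site 1, node BHMPX: BHP={C,T} ∩ MX={A,T} → {T} (+0)
site 1, node QZ: Q={C} ∪ Z={A} → {A,C} (+1)
site 1, node BHMPQXZ: BHMPX={T} ∪ QZ={A,C} → {A,C,T} (+1)
site 2, node BP: B={A} ∪ P={G} → {A,G} (+1)
site 2, node BHP: BP={A,G} ∪ H={T} → {A,G,T} (+1)
site 2, node MX: M={G} ∩ X={G} → {G} (+0)
site 2, node BHMPX: BHP={A,G,T} ∩ MX={G} → {G} (+0)
site 2, node QZ: Q={T} ∪ Z={A} → {A,T} (+1)
site 2, node BHMPQXZ: BHMPX={G} ∪ QZ={A,T} → {A,G,T} (+1)
site 3, node BP: B={G} ∩ P={G} → {G} (+0)
site 3, node BHP: BP={G} ∪ H={A} → {A,G} (+1)
site 3, node MX: M={G} ∪ X={C} → {C,G} (+1)
site 3, node BHMPX: BHP={A,G} ∩ MX={C,G} → {G} (+0)
site 3, node QZ: Q={G} ∩ Z={G} → {G} (+0)
site 3, node BHMPQXZ: BHMPX={G} ∩ QZ={G} → {G} (+0)
site 4, node BP: B={C} ∪ P={T} → {C,T} (+1)
site 4, node BHP: BP={C,T} ∩ H={C} → {C} (+0)
site 4, node MX: M={T} ∪ X={C} → {C,T} (+1)
site 4, node BHMPX: BHP={C} ∩ MX={C,T} → {C} (+0)
site 4, node QZ: Q={T} ∪ Z={A} → {A,T} (+1)
site 4, node BHMPQXZ: BHMPX={C} ∪ QZ={A,T} → {A,C,T} (+1)
per-site changes: [4, 4, 4, 2, 4]; total = 18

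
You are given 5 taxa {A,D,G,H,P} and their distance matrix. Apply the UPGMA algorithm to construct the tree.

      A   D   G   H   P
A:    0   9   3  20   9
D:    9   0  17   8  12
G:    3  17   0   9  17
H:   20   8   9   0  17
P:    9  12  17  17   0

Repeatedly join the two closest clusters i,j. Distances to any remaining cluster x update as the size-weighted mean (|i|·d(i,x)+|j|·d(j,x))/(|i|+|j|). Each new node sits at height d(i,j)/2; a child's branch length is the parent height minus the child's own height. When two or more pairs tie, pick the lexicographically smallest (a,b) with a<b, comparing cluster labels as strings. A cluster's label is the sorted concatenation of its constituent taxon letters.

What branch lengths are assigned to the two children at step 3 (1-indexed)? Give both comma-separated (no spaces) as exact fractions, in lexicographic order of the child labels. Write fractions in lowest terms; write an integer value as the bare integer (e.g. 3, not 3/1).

5,13/2

iteration 1: select A,G (d=3); attach at lengths (3/2, 3/2); label the merged cluster AG
  updated: d(AG,D)=13, d(AG,H)=29/2, d(AG,P)=13
iteration 2: select D,H (d=8); attach at lengths (4, 4); label the merged cluster DH
  updated: d(AG,DH)=55/4, d(DH,P)=29/2
iteration 3: select AG,P (d=13); attach at lengths (5, 13/2); label the merged cluster AGP
  updated: d(AGP,DH)=14
iteration 4: select AGP,DH (d=14); attach at lengths (1/2, 3); label the merged cluster ADGHP
final tree: (((A:3/2,G:3/2):5,P:13/2):1/2,(D:4,H:4):3)
total length: 26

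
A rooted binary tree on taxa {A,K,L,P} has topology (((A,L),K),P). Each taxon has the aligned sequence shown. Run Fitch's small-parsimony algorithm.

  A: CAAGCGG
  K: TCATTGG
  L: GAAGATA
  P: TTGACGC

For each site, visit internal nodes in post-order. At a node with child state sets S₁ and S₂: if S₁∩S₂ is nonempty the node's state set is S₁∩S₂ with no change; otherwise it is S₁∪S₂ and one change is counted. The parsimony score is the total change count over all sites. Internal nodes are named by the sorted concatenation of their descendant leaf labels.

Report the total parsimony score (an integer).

12

[col 0] AL: children A:{C}, L:{G} ∪→ {C,G}; cost 1
[col 0] AKL: children AL:{C,G}, K:{T} ∪→ {C,G,T}; cost 1
[col 0] AKLP: children AKL:{C,G,T}, P:{T} ∩→ {T}; cost 0
[col 1] AL: children A:{A}, L:{A} ∩→ {A}; cost 0
[col 1] AKL: children AL:{A}, K:{C} ∪→ {A,C}; cost 1
[col 1] AKLP: children AKL:{A,C}, P:{T} ∪→ {A,C,T}; cost 1
[col 2] AL: children A:{A}, L:{A} ∩→ {A}; cost 0
[col 2] AKL: children AL:{A}, K:{A} ∩→ {A}; cost 0
[col 2] AKLP: children AKL:{A}, P:{G} ∪→ {A,G}; cost 1
[col 3] AL: children A:{G}, L:{G} ∩→ {G}; cost 0
[col 3] AKL: children AL:{G}, K:{T} ∪→ {G,T}; cost 1
[col 3] AKLP: children AKL:{G,T}, P:{A} ∪→ {A,G,T}; cost 1
[col 4] AL: children A:{C}, L:{A} ∪→ {A,C}; cost 1
[col 4] AKL: children AL:{A,C}, K:{T} ∪→ {A,C,T}; cost 1
[col 4] AKLP: children AKL:{A,C,T}, P:{C} ∩→ {C}; cost 0
[col 5] AL: children A:{G}, L:{T} ∪→ {G,T}; cost 1
[col 5] AKL: children AL:{G,T}, K:{G} ∩→ {G}; cost 0
[col 5] AKLP: children AKL:{G}, P:{G} ∩→ {G}; cost 0
[col 6] AL: children A:{G}, L:{A} ∪→ {A,G}; cost 1
[col 6] AKL: children AL:{A,G}, K:{G} ∩→ {G}; cost 0
[col 6] AKLP: children AKL:{G}, P:{C} ∪→ {C,G}; cost 1
per-site changes: [2, 2, 1, 2, 2, 1, 2]; total = 12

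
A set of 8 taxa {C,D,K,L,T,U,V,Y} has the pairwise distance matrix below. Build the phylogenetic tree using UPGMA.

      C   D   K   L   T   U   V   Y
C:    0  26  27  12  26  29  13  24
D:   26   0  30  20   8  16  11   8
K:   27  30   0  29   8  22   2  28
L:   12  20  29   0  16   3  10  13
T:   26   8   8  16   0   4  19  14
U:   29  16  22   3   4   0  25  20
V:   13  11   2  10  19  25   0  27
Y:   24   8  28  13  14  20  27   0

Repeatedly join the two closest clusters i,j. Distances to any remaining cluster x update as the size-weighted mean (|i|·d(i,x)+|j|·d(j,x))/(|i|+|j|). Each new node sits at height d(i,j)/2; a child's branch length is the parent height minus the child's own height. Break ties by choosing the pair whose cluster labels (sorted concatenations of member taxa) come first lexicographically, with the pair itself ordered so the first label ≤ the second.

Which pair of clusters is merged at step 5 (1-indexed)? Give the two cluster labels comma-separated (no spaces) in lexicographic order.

DTY,LU

iteration 1: select K,V (d=2); attach at lengths (1, 1); label the merged cluster KV
  updated: d(C,KV)=20, d(D,KV)=41/2, d(KV,L)=39/2, d(KV,T)=27/2, d(KV,U)=47/2, d(KV,Y)=55/2
iteration 2: select L,U (d=3); attach at lengths (3/2, 3/2); label the merged cluster LU
  updated: d(C,LU)=41/2, d(D,LU)=18, d(KV,LU)=43/2, d(LU,T)=10, d(LU,Y)=33/2
iteration 3: select D,T (d=8); attach at lengths (4, 4); label the merged cluster DT
  updated: d(C,DT)=26, d(DT,KV)=17, d(DT,LU)=14, d(DT,Y)=11
iteration 4: select DT,Y (d=11); attach at lengths (3/2, 11/2); label the merged cluster DTY
  updated: d(C,DTY)=76/3, d(DTY,KV)=41/2, d(DTY,LU)=89/6
iteration 5: select DTY,LU (d=89/6); attach at lengths (23/12, 71/12); label the merged cluster DLTUY
  updated: d(C,DLTUY)=117/5, d(DLTUY,KV)=209/10
iteration 6: select C,KV (d=20); attach at lengths (10, 9); label the merged cluster CKV
  updated: d(CKV,DLTUY)=326/15
iteration 7: select CKV,DLTUY (d=326/15); attach at lengths (13/15, 69/20); label the merged cluster CDKLTUVY
final tree: ((C:10,(K:1,V:1):9):13/15,(((D:4,T:4):3/2,Y:11/2):23/12,(L:3/2,U:3/2):71/12):69/20)
total length: 1023/20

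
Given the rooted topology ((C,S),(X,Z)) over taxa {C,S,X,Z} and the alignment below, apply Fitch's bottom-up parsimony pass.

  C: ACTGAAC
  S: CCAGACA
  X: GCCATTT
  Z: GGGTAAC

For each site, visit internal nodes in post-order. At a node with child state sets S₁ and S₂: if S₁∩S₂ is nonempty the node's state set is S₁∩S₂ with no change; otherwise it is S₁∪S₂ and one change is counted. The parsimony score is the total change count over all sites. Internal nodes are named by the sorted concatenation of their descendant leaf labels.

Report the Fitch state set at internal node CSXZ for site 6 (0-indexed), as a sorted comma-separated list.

[col 0] CS: children C:{A}, S:{C} ∪→ {A,C}; cost 1
[col 0] XZ: children X:{G}, Z:{G} ∩→ {G}; cost 0
[col 0] CSXZ: children CS:{A,C}, XZ:{G} ∪→ {A,C,G}; cost 1
[col 1] CS: children C:{C}, S:{C} ∩→ {C}; cost 0
[col 1] XZ: children X:{C}, Z:{G} ∪→ {C,G}; cost 1
[col 1] CSXZ: children CS:{C}, XZ:{C,G} ∩→ {C}; cost 0
[col 2] CS: children C:{T}, S:{A} ∪→ {A,T}; cost 1
[col 2] XZ: children X:{C}, Z:{G} ∪→ {C,G}; cost 1
[col 2] CSXZ: children CS:{A,T}, XZ:{C,G} ∪→ {A,C,G,T}; cost 1
[col 3] CS: children C:{G}, S:{G} ∩→ {G}; cost 0
[col 3] XZ: children X:{A}, Z:{T} ∪→ {A,T}; cost 1
[col 3] CSXZ: children CS:{G}, XZ:{A,T} ∪→ {A,G,T}; cost 1
[col 4] CS: children C:{A}, S:{A} ∩→ {A}; cost 0
[col 4] XZ: children X:{T}, Z:{A} ∪→ {A,T}; cost 1
[col 4] CSXZ: children CS:{A}, XZ:{A,T} ∩→ {A}; cost 0
[col 5] CS: children C:{A}, S:{C} ∪→ {A,C}; cost 1
[col 5] XZ: children X:{T}, Z:{A} ∪→ {A,T}; cost 1
[col 5] CSXZ: children CS:{A,C}, XZ:{A,T} ∩→ {A}; cost 0
[col 6] CS: children C:{C}, S:{A} ∪→ {A,C}; cost 1
[col 6] XZ: children X:{T}, Z:{C} ∪→ {C,T}; cost 1
[col 6] CSXZ: children CS:{A,C}, XZ:{C,T} ∩→ {C}; cost 0
per-site changes: [2, 1, 3, 2, 1, 2, 2]; total = 13

C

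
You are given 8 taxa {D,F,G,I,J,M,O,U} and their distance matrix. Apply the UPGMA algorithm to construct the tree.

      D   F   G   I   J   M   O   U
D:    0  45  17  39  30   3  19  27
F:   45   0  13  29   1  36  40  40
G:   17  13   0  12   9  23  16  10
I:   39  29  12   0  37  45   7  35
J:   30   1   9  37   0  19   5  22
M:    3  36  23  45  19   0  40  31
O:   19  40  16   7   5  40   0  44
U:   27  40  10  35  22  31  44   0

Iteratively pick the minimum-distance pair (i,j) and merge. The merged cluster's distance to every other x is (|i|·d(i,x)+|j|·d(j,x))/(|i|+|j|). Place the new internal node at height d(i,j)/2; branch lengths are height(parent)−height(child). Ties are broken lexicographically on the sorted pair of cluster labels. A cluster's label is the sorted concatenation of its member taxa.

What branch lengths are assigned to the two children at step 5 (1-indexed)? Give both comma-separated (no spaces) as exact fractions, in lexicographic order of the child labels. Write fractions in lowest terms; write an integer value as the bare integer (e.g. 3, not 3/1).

iteration 1: select F,J (d=1); attach at lengths (1/2, 1/2); label the merged cluster FJ
  updated: d(D,FJ)=75/2, d(FJ,G)=11, d(FJ,I)=33, d(FJ,M)=55/2, d(FJ,O)=45/2, d(FJ,U)=31
iteration 2: select D,M (d=3); attach at lengths (3/2, 3/2); label the merged cluster DM
  updated: d(DM,FJ)=65/2, d(DM,G)=20, d(DM,I)=42, d(DM,O)=59/2, d(DM,U)=29
iteration 3: select I,O (d=7); attach at lengths (7/2, 7/2); label the merged cluster IO
  updated: d(DM,IO)=143/4, d(FJ,IO)=111/4, d(G,IO)=14, d(IO,U)=79/2
iteration 4: select G,U (d=10); attach at lengths (5, 5); label the merged cluster GU
  updated: d(DM,GU)=49/2, d(FJ,GU)=21, d(GU,IO)=107/4
iteration 5: select FJ,GU (d=21); attach at lengths (10, 11/2); label the merged cluster FGJU
  updated: d(DM,FGJU)=57/2, d(FGJU,IO)=109/4
iteration 6: select FGJU,IO (d=109/4); attach at lengths (25/8, 81/8); label the merged cluster FGIJOU
  updated: d(DM,FGIJOU)=371/12
iteration 7: select DM,FGIJOU (d=371/12); attach at lengths (335/24, 11/6); label the merged cluster DFGIJMOU
final tree: ((D:3/2,M:3/2):335/24,(((F:1/2,J:1/2):10,(G:5,U:5):11/2):25/8,(I:7/2,O:7/2):81/8):11/6)
total length: 1573/24

10,11/2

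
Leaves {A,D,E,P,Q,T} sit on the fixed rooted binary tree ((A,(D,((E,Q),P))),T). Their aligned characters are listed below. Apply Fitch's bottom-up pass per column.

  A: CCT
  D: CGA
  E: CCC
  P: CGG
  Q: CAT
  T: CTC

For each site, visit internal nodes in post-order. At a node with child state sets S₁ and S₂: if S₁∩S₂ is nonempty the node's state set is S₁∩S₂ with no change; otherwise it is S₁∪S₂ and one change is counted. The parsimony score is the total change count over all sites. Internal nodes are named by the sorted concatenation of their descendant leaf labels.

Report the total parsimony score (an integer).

EQ@0: {C} ∩ {C} = {C} (intersection, +0)
EPQ@0: {C} ∩ {C} = {C} (intersection, +0)
DEPQ@0: {C} ∩ {C} = {C} (intersection, +0)
ADEPQ@0: {C} ∩ {C} = {C} (intersection, +0)
ADEPQT@0: {C} ∩ {C} = {C} (intersection, +0)
EQ@1: {C} ∪ {A} = {A,C} (union, +1)
EPQ@1: {A,C} ∪ {G} = {A,C,G} (union, +1)
DEPQ@1: {G} ∩ {A,C,G} = {G} (intersection, +0)
ADEPQ@1: {C} ∪ {G} = {C,G} (union, +1)
ADEPQT@1: {C,G} ∪ {T} = {C,G,T} (union, +1)
EQ@2: {C} ∪ {T} = {C,T} (union, +1)
EPQ@2: {C,T} ∪ {G} = {C,G,T} (union, +1)
DEPQ@2: {A} ∪ {C,G,T} = {A,C,G,T} (union, +1)
ADEPQ@2: {T} ∩ {A,C,G,T} = {T} (intersection, +0)
ADEPQT@2: {T} ∪ {C} = {C,T} (union, +1)
per-site changes: [0, 4, 4]; total = 8

8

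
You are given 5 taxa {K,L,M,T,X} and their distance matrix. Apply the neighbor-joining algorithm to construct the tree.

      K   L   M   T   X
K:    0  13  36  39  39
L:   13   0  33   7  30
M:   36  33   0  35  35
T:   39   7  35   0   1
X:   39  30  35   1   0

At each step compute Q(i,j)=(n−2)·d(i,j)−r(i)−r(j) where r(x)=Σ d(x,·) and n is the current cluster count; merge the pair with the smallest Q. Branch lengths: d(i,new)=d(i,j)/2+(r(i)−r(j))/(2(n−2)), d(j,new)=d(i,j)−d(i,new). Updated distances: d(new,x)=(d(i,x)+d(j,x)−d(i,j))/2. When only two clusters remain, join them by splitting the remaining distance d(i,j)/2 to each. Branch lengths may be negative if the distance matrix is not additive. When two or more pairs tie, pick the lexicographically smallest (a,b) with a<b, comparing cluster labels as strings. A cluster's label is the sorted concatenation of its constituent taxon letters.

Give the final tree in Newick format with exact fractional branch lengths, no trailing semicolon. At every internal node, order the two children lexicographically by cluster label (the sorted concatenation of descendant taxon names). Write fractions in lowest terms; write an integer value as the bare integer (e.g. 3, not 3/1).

step 1: merge (T,X) at d=1, Q=-184; branch lengths T→-10/3, X→13/3; new cluster TX
  updated: d(K,TX)=77/2, d(L,TX)=18, d(M,TX)=69/2
step 2: merge (K,L) at d=13, Q=-251/2; branch lengths K→99/8, L→5/8; new cluster KL
  updated: d(KL,M)=28, d(KL,TX)=87/4
step 3: merge (KL,M) at d=28, Q=-337/4; branch lengths KL→61/8, M→163/8; new cluster KLM
  updated: d(KLM,TX)=113/8
step 4: merge (KLM,TX) at d=113/8; branch lengths KLM→113/16, TX→113/16; new cluster KLMTX
final tree: (((K:99/8,L:5/8):61/8,M:163/8):113/16,(T:-10/3,X:13/3):113/16)
total length: 449/8

(((K:99/8,L:5/8):61/8,M:163/8):113/16,(T:-10/3,X:13/3):113/16)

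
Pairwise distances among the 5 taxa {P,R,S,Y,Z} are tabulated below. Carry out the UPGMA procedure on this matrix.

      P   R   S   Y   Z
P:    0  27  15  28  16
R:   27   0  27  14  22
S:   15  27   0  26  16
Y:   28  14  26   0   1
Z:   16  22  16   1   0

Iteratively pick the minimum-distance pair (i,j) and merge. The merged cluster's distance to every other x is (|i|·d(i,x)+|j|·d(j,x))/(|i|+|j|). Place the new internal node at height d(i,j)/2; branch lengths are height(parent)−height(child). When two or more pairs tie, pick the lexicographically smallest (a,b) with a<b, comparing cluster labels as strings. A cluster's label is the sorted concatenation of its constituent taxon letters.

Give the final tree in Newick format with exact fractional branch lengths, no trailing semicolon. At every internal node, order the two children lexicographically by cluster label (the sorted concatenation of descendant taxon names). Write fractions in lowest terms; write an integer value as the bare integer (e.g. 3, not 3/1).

((P:15/2,S:15/2):25/6,(R:9,(Y:1/2,Z:1/2):17/2):8/3)

step 1: merge (Y,Z) at d=1; branch lengths Y→1/2, Z→1/2; new cluster YZ
  updated: d(P,YZ)=22, d(R,YZ)=18, d(S,YZ)=21
step 2: merge (P,S) at d=15; branch lengths P→15/2, S→15/2; new cluster PS
  updated: d(PS,R)=27, d(PS,YZ)=43/2
step 3: merge (R,YZ) at d=18; branch lengths R→9, YZ→17/2; new cluster RYZ
  updated: d(PS,RYZ)=70/3
step 4: merge (PS,RYZ) at d=70/3; branch lengths PS→25/6, RYZ→8/3; new cluster PRSYZ
final tree: ((P:15/2,S:15/2):25/6,(R:9,(Y:1/2,Z:1/2):17/2):8/3)
total length: 121/3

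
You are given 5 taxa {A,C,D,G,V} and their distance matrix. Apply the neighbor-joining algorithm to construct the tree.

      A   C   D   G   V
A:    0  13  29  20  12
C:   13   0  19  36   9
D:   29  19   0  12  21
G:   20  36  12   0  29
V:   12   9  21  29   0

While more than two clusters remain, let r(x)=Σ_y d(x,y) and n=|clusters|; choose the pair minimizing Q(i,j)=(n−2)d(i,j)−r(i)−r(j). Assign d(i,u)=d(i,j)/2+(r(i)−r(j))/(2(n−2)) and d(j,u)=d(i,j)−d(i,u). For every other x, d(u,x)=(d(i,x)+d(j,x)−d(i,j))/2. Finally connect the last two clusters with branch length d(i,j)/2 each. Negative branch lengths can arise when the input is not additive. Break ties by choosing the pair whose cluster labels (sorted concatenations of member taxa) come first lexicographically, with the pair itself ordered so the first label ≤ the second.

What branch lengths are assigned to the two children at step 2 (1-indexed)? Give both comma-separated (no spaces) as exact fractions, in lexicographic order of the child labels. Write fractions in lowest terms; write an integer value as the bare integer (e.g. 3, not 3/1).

1. join D+G (d=12, Q=-142) ⇒ DG; edges |D|=10/3, |G|=26/3
  updated: d(A,DG)=37/2, d(C,DG)=43/2, d(DG,V)=19
2. join A+DG (d=37/2, Q=-131/2) ⇒ ADG; edges |A|=43/8, |DG|=105/8
  updated: d(ADG,C)=8, d(ADG,V)=25/4
3. join ADG+C (d=8, Q=-93/4) ⇒ ACDG; edges |ADG|=21/8, |C|=43/8
  updated: d(ACDG,V)=29/8
4. join ACDG+V (d=29/8) ⇒ ACDGV; edges |ACDG|=29/16, |V|=29/16
final tree: (((A:43/8,(D:10/3,G:26/3):105/8):21/8,C:43/8):29/16,V:29/16)
total length: 337/8

43/8,105/8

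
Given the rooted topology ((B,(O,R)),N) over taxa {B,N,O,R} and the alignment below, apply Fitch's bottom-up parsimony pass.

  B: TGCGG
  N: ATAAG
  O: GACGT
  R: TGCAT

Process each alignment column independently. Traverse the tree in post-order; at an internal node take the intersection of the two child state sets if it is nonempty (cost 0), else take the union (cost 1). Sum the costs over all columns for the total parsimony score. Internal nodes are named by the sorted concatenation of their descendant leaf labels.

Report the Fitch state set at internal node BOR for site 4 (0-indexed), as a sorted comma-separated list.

site 0, node OR: O={G} ∪ R={T} → {G,T} (+1)
site 0, node BOR: B={T} ∩ OR={G,T} → {T} (+0)
site 0, node BNOR: BOR={T} ∪ N={A} → {A,T} (+1)
site 1, node OR: O={A} ∪ R={G} → {A,G} (+1)
site 1, node BOR: B={G} ∩ OR={A,G} → {G} (+0)
site 1, node BNOR: BOR={G} ∪ N={T} → {G,T} (+1)
site 2, node OR: O={C} ∩ R={C} → {C} (+0)
site 2, node BOR: B={C} ∩ OR={C} → {C} (+0)
site 2, node BNOR: BOR={C} ∪ N={A} → {A,C} (+1)
site 3, node OR: O={G} ∪ R={A} → {A,G} (+1)
site 3, node BOR: B={G} ∩ OR={A,G} → {G} (+0)
site 3, node BNOR: BOR={G} ∪ N={A} → {A,G} (+1)
site 4, node OR: O={T} ∩ R={T} → {T} (+0)
site 4, node BOR: B={G} ∪ OR={T} → {G,T} (+1)
site 4, node BNOR: BOR={G,T} ∩ N={G} → {G} (+0)
per-site changes: [2, 2, 1, 2, 1]; total = 8

G,T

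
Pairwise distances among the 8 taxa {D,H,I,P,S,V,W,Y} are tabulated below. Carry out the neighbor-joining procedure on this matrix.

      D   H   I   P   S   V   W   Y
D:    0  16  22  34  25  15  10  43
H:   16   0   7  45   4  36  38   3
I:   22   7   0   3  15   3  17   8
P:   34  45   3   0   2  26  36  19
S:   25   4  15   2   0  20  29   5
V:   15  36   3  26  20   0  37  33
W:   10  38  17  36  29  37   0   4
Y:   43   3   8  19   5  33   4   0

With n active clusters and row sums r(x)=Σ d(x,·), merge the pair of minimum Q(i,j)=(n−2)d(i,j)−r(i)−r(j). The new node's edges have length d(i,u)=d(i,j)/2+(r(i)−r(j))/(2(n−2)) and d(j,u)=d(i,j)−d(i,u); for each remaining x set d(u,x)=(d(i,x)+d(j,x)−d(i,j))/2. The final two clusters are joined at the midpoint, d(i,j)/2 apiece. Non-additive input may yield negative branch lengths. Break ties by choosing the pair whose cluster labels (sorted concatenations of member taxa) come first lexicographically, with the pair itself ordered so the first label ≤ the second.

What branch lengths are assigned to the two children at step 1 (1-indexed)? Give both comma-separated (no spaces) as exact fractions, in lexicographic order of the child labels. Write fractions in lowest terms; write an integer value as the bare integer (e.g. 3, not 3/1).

9/2,11/2

step 1: merge (D,W) at d=10, Q=-276; branch lengths D→9/2, W→11/2; new cluster DW
  updated: d(DW,H)=22, d(DW,I)=29/2, d(DW,P)=30, d(DW,S)=22, d(DW,V)=21, d(DW,Y)=37/2
step 2: merge (H,Y) at d=3, Q=-377/2; branch lengths H→91/20, Y→-31/20; new cluster HY
  updated: d(DW,HY)=75/4, d(HY,I)=6, d(HY,P)=61/2, d(HY,S)=3, d(HY,V)=33
step 3: merge (P,S) at d=2, Q=-291/2; branch lengths P→75/16, S→-43/16; new cluster PS
  updated: d(DW,PS)=25, d(HY,PS)=63/4, d(I,PS)=8, d(PS,V)=22
step 4: merge (I,V) at d=3, Q=-203/2; branch lengths I→-77/12, V→113/12; new cluster IV
  updated: d(DW,IV)=65/4, d(HY,IV)=18, d(IV,PS)=27/2
step 5: merge (DW,IV) at d=65/4, Q=-301/4; branch lengths DW→179/16, IV→81/16; new cluster DIVW
  updated: d(DIVW,HY)=41/4, d(DIVW,PS)=89/8
step 6: merge (DIVW,HY) at d=41/4, Q=-297/8; branch lengths DIVW→45/16, HY→119/16; new cluster DHIVWY
  updated: d(DHIVWY,PS)=133/16
step 7: merge (DHIVWY,PS) at d=133/16; branch lengths DHIVWY→133/32, PS→133/32; new cluster DHIPSVWY
final tree: ((((D:9/2,W:11/2):179/16,(I:-77/12,V:113/12):81/16):45/16,(H:91/20,Y:-31/20):119/16):133/32,(P:75/16,S:-43/16):133/32)
total length: 845/16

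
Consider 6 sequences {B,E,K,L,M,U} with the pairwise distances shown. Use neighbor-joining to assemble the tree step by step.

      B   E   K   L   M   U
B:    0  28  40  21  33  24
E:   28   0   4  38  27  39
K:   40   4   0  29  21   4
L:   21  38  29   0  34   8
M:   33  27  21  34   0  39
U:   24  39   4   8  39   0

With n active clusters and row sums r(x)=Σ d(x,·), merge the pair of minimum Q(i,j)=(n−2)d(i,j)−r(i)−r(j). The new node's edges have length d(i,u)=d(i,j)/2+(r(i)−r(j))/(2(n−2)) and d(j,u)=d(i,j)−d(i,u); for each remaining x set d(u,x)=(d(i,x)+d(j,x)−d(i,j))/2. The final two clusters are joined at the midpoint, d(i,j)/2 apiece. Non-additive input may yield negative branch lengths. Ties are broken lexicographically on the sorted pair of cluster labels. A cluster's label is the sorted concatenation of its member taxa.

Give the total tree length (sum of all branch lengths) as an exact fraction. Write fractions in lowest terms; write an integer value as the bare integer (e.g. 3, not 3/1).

62

step 1: merge (E,K) at d=4, Q=-218; branch lengths E→27/4, K→-11/4; new cluster EK
  updated: d(B,EK)=32, d(EK,L)=63/2, d(EK,M)=22, d(EK,U)=39/2
step 2: merge (EK,M) at d=22, Q=-167; branch lengths EK→43/6, M→89/6; new cluster EKM
  updated: d(B,EKM)=43/2, d(EKM,L)=87/4, d(EKM,U)=73/4
step 3: merge (B,EKM) at d=43/2, Q=-85; branch lengths B→12, EKM→19/2; new cluster BEKM
  updated: d(BEKM,L)=85/8, d(BEKM,U)=83/8
step 4: merge (BEKM,L) at d=85/8, Q=-29; branch lengths BEKM→13/2, L→33/8; new cluster BEKLM
  updated: d(BEKLM,U)=31/8
step 5: merge (BEKLM,U) at d=31/8; branch lengths BEKLM→31/16, U→31/16; new cluster BEKLMU
final tree: (((B:12,((E:27/4,K:-11/4):43/6,M:89/6):19/2):13/2,L:33/8):31/16,U:31/16)
total length: 62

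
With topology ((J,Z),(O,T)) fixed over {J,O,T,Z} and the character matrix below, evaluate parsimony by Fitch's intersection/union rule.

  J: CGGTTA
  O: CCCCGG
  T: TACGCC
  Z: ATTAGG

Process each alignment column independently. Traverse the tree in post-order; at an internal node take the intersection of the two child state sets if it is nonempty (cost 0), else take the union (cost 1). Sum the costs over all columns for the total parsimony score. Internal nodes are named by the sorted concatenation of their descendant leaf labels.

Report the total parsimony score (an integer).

14

site 0, node JZ: J={C} ∪ Z={A} → {A,C} (+1)
site 0, node OT: O={C} ∪ T={T} → {C,T} (+1)
site 0, node JOTZ: JZ={A,C} ∩ OT={C,T} → {C} (+0)
site 1, node JZ: J={G} ∪ Z={T} → {G,T} (+1)
site 1, node OT: O={C} ∪ T={A} → {A,C} (+1)
site 1, node JOTZ: JZ={G,T} ∪ OT={A,C} → {A,C,G,T} (+1)
site 2, node JZ: J={G} ∪ Z={T} → {G,T} (+1)
site 2, node OT: O={C} ∩ T={C} → {C} (+0)
site 2, node JOTZ: JZ={G,T} ∪ OT={C} → {C,G,T} (+1)
site 3, node JZ: J={T} ∪ Z={A} → {A,T} (+1)
site 3, node OT: O={C} ∪ T={G} → {C,G} (+1)
site 3, node JOTZ: JZ={A,T} ∪ OT={C,G} → {A,C,G,T} (+1)
site 4, node JZ: J={T} ∪ Z={G} → {G,T} (+1)
site 4, node OT: O={G} ∪ T={C} → {C,G} (+1)
site 4, node JOTZ: JZ={G,T} ∩ OT={C,G} → {G} (+0)
site 5, node JZ: J={A} ∪ Z={G} → {A,G} (+1)
site 5, node OT: O={G} ∪ T={C} → {C,G} (+1)
site 5, node JOTZ: JZ={A,G} ∩ OT={C,G} → {G} (+0)
per-site changes: [2, 3, 2, 3, 2, 2]; total = 14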